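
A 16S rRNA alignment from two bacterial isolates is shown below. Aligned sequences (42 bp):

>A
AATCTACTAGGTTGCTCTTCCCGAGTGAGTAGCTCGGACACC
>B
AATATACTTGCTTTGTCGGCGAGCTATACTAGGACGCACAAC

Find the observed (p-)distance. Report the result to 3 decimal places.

0.429

The sequences differ at 18 of 42 positions.
p = 18/42 = 0.428571… ≈ 0.429 (to 3 d.p.).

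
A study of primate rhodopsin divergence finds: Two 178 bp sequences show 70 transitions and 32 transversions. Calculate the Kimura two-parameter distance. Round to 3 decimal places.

P = 70/178 ≈ 0.393258 and Q = 32/178 ≈ 0.179775.
Under the Kimura two-parameter model, d = −½ ln(1 − 2P − Q) − ¼ ln(1 − 2Q).
1 − 2P − Q = 0.033709, giving −½ ln(0.033709) = 1.694995.
1 − 2Q = 0.64045, giving −¼ ln(0.64045) = 0.111396.
d = 1.694995 + 0.111396 = 1.806391.

1.806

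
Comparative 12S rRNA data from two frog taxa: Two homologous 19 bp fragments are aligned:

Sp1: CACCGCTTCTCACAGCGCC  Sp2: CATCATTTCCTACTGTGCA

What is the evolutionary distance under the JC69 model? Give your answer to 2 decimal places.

0.62

The sequences differ at 8 of 19 sites (3, 5, 6, 10, 11, 14, 16, 19), so p = 8/19 ≈ 0.421053.
d = −(3/4) ln(1 − 4p/3) = −0.75 ln(1 − 0.561404) = −0.75 ln(0.438596)
  = −0.75 × (-0.824177) = 0.618133 substitutions/site.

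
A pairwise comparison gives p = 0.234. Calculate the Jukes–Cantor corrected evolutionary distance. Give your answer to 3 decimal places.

d = −(3/4) ln(1 − 4p/3) = −0.75 ln(1 − 0.312) = −0.75 ln(0.688)
  = −0.75 × (-0.373966) = 0.280475 substitutions/site.

0.280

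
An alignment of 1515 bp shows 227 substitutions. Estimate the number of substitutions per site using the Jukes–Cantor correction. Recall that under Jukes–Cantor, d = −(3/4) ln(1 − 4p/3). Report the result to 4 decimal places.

p = 227/1515 ≈ 0.149835.
d = −(3/4) ln(1 − 4p/3) = −0.75 ln(1 − 0.19978) = −0.75 ln(0.80022)
  = −0.75 × (-0.222869) = 0.167152 substitutions/site.

0.1672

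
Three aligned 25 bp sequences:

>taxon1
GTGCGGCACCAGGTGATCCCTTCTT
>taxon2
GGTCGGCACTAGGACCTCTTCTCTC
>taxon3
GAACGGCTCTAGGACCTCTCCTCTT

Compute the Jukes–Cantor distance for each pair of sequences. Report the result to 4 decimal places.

taxon1–taxon2: 10/25 sites differ → p = 0.4, d = −0.75 ln(1 − 0.533333) = 0.571605 ≈ 0.5716.
taxon1–taxon3: 9/25 sites differ → p = 0.36, d = −0.75 ln(1 − 0.48) = 0.490445 ≈ 0.4904.
taxon2–taxon3: 5/25 sites differ → p = 0.2, d = −0.75 ln(1 − 0.266667) = 0.232617 ≈ 0.2326.

d(taxon1,taxon2) = 0.5716, d(taxon1,taxon3) = 0.4904, d(taxon2,taxon3) = 0.2326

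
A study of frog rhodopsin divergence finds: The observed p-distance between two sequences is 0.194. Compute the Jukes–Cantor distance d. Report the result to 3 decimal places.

0.224

d = −(3/4) ln(1 − 4p/3) = −0.75 ln(1 − 0.258667) = −0.75 ln(0.741333)
  = −0.75 × (-0.299305) = 0.224479 substitutions/site.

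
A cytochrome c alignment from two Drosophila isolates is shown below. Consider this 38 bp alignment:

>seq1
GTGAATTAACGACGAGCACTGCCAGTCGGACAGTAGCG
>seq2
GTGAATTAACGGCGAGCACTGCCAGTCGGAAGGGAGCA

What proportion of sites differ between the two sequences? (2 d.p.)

0.13

The sequences differ at 5 of 38 positions (sites 12, 31, 32, 34, 38).
p = 5/38 = 0.131578… ≈ 0.13 (to 2 d.p.).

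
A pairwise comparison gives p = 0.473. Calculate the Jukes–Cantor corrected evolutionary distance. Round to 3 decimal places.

0.747

d = −(3/4) ln(1 − 4p/3) = −0.75 ln(1 − 0.630667) = −0.75 ln(0.369333)
  = −0.75 × (-0.996057) = 0.747043 substitutions/site.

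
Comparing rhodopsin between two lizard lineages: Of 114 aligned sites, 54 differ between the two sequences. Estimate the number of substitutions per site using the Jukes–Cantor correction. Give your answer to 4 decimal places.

0.7489

p = 54/114 ≈ 0.473684.
d = −(3/4) ln(1 − 4p/3) = −0.75 ln(1 − 0.631579) = −0.75 ln(0.368421)
  = −0.75 × (-0.998529) = 0.748897 substitutions/site.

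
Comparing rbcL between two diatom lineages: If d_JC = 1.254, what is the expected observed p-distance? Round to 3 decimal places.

p = (3/4)(1 − e^(−4d/3)) = 0.75 × (1 − e^(-1.672)) = 0.75 × (1 − 0.187871) = 0.609097.

0.609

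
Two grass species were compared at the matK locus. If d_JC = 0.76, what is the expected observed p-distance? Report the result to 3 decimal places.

0.478

p = (3/4)(1 − e^(−4d/3)) = 0.75 × (1 − e^(-1.013333)) = 0.75 × (1 − 0.363007) = 0.477745.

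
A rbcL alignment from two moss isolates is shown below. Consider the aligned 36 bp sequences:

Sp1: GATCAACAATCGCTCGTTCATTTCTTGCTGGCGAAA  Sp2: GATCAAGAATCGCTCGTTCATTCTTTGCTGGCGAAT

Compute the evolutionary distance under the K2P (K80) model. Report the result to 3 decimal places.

Of 36 sites, 2 differences are transitions and 2 are transversions, so P = 2/36 ≈ 0.055556 and Q = 2/36 ≈ 0.055556.
Under the Kimura two-parameter model, d = −½ ln(1 − 2P − Q) − ¼ ln(1 − 2Q).
1 − 2P − Q = 0.833332, giving −½ ln(0.833332) = 0.091162.
1 − 2Q = 0.888888, giving −¼ ln(0.888888) = 0.029446.
d = 0.091162 + 0.029446 = 0.120608.

0.121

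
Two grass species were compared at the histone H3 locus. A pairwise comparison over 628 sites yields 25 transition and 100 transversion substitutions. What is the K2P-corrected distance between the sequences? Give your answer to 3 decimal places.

0.232

P = 25/628 ≈ 0.039809 and Q = 100/628 ≈ 0.159236.
Under the Kimura two-parameter model, d = −½ ln(1 − 2P − Q) − ¼ ln(1 − 2Q).
1 − 2P − Q = 0.761146, giving −½ ln(0.761146) = 0.136465.
1 − 2Q = 0.681528, giving −¼ ln(0.681528) = 0.095854.
d = 0.136465 + 0.095854 = 0.232319.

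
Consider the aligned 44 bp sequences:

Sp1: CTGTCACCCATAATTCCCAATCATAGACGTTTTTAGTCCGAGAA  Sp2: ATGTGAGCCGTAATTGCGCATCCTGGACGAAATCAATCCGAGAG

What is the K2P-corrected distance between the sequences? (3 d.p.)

Of 44 sites, 5 differences are transitions and 10 are transversions, so P = 5/44 ≈ 0.113636 and Q = 10/44 ≈ 0.227273.
Under the Kimura two-parameter model, d = −½ ln(1 − 2P − Q) − ¼ ln(1 − 2Q).
1 − 2P − Q = 0.545455, giving −½ ln(0.545455) = 0.303067.
1 − 2Q = 0.545454, giving −¼ ln(0.545454) = 0.151534.
d = 0.303067 + 0.151534 = 0.454601.

0.455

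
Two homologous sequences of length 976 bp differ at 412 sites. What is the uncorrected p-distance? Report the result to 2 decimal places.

p = 412/976 = 0.422131… ≈ 0.42 (to 2 d.p.).

0.42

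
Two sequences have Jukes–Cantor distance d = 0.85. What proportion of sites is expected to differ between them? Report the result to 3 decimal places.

0.509

p = (3/4)(1 − e^(−4d/3)) = 0.75 × (1 − e^(-1.133333)) = 0.75 × (1 − 0.321958) = 0.508532.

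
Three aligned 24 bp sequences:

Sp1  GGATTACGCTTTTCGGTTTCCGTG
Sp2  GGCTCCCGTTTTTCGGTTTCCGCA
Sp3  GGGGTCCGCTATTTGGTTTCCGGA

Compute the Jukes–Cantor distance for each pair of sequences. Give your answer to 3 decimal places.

d(Sp1,Sp2) = 0.304, d(Sp1,Sp3) = 0.369, d(Sp2,Sp3) = 0.369

Sp1–Sp2: 6/24 sites differ → p = 0.25, d = −0.75 ln(1 − 0.333333) = 0.304098 ≈ 0.304.
Sp1–Sp3: 7/24 sites differ → p ≈ 0.291667, d = −0.75 ln(1 − 0.388889) = 0.369358 ≈ 0.369.
Sp2–Sp3: 7/24 sites differ → p ≈ 0.291667, d = −0.75 ln(1 − 0.388889) = 0.369358 ≈ 0.369.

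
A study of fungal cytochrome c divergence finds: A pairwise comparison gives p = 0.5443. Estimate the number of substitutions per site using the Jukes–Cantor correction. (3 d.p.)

d = −(3/4) ln(1 − 4p/3) = −0.75 ln(1 − 0.725733) = −0.75 ln(0.274267)
  = −0.75 × (-1.293653) = 0.970240 substitutions/site.

0.970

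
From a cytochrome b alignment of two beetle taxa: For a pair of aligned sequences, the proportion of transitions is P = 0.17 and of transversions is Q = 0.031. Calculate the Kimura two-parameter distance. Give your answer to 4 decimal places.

0.2478

Under the Kimura two-parameter model, d = −½ ln(1 − 2P − Q) − ¼ ln(1 − 2Q).
1 − 2P − Q = 0.629, giving −½ ln(0.629) = 0.231812.
1 − 2Q = 0.938, giving −¼ ln(0.938) = 0.016001.
d = 0.231812 + 0.016001 = 0.247813.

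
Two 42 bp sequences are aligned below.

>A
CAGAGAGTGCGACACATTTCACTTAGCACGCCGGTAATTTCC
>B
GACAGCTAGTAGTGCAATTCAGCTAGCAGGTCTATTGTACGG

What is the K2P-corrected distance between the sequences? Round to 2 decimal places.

Of 42 sites, 10 differences are transitions and 13 are transversions, so P = 10/42 ≈ 0.238095 and Q = 13/42 ≈ 0.309524.
Under the Kimura two-parameter model, d = −½ ln(1 − 2P − Q) − ¼ ln(1 − 2Q).
1 − 2P − Q = 0.214286, giving −½ ln(0.214286) = 0.770222.
1 − 2Q = 0.380952, giving −¼ ln(0.380952) = 0.241270.
d = 0.770222 + 0.241270 = 1.011492.

1.01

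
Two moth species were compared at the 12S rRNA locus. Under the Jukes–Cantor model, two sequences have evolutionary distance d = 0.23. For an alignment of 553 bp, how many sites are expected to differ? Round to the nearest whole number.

Invert JC69: p = (3/4)(1 − e^(−4d/3)) = 0.75 × (1 − e^(-0.306667)) = 0.75 × (1 − 0.735896) = 0.198078.
Expected differing sites = pL ≈ 0.198078 × 553 = 109.537134 ≈ 110.

110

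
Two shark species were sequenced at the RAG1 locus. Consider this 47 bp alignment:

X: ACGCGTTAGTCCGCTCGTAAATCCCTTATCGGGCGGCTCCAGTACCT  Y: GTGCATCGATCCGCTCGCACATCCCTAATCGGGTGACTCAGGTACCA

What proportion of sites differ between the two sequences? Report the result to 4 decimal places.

The sequences differ at 14 of 47 positions.
p = 14/47 = 0.297872… ≈ 0.2979 (to 4 d.p.).

0.2979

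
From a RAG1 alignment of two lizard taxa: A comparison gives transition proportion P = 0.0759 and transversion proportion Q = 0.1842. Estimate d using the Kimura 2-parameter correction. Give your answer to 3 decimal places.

Under the Kimura two-parameter model, d = −½ ln(1 − 2P − Q) − ¼ ln(1 − 2Q).
1 − 2P − Q = 0.664, giving −½ ln(0.664) = 0.204737.
1 − 2Q = 0.6316, giving −¼ ln(0.6316) = 0.114875.
d = 0.204737 + 0.114875 = 0.319612.

0.320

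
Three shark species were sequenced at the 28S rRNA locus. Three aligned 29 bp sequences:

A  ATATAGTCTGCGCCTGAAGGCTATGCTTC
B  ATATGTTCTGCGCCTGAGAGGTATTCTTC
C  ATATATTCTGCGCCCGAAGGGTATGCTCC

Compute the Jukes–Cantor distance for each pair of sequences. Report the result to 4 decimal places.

A–B: 6/29 sites differ → p ≈ 0.206897, d = −0.75 ln(1 − 0.275863) = 0.242081 ≈ 0.2421.
A–C: 4/29 sites differ → p ≈ 0.137931, d = −0.75 ln(1 − 0.183908) = 0.152421 ≈ 0.1524.
B–C: 6/29 sites differ → p ≈ 0.206897, d = −0.75 ln(1 − 0.275863) = 0.242081 ≈ 0.2421.

d(A,B) = 0.2421, d(A,C) = 0.1524, d(B,C) = 0.2421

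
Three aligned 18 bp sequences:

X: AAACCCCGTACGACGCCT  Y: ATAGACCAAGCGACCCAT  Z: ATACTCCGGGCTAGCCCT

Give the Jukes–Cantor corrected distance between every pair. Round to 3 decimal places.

d(X,Y) = 0.673, d(X,Z) = 0.548, d(Y,Z) = 0.548

X–Y: 8/18 sites differ → p ≈ 0.444444, d = −0.75 ln(1 − 0.592592) = 0.673455 ≈ 0.673.
X–Z: 7/18 sites differ → p ≈ 0.388889, d = −0.75 ln(1 − 0.518519) = 0.548166 ≈ 0.548.
Y–Z: 7/18 sites differ → p ≈ 0.388889, d = −0.75 ln(1 − 0.518519) = 0.548166 ≈ 0.548.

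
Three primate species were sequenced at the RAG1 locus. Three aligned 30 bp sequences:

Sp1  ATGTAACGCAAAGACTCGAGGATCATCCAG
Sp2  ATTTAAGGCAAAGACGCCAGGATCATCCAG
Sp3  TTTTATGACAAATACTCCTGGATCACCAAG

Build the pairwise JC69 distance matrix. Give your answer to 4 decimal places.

Sp1–Sp2: 4/30 sites differ → p ≈ 0.133333, d = −0.75 ln(1 − 0.177777) = 0.146808 ≈ 0.1468.
Sp1–Sp3: 10/30 sites differ → p ≈ 0.333333, d = −0.75 ln(1 − 0.444444) = 0.440839 ≈ 0.4408.
Sp2–Sp3: 8/30 sites differ → p ≈ 0.266667, d = −0.75 ln(1 − 0.355556) = 0.329526 ≈ 0.3295.

d(Sp1,Sp2) = 0.1468, d(Sp1,Sp3) = 0.4408, d(Sp2,Sp3) = 0.3295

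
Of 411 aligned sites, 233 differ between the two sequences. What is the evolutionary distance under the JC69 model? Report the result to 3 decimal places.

1.058

p = 233/411 ≈ 0.56691.
d = −(3/4) ln(1 − 4p/3) = −0.75 ln(1 − 0.75588) = −0.75 ln(0.24412)
  = −0.75 × (-1.410095) = 1.057571 substitutions/site.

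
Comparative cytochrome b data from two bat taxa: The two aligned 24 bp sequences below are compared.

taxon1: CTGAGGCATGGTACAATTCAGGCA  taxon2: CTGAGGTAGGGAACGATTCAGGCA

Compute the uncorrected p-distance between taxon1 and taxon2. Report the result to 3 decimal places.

The sequences differ at 4 of 24 positions (sites 7, 9, 12, 15).
p = 4/24 = 0.166666… ≈ 0.167 (to 3 d.p.).

0.167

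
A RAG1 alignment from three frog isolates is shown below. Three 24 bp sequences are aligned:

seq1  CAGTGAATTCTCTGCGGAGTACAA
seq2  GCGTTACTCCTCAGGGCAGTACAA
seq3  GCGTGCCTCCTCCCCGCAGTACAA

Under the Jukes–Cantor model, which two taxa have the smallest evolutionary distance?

seq2 and seq3

seq1–seq2: 8/24 differ, p = 0.333, d = 0.441.
seq1–seq3: 8/24 differ, p = 0.333, d = 0.441.
seq2–seq3: 5/24 differ, p = 0.208, d = 0.244.
The smallest distance is between seq2 and seq3.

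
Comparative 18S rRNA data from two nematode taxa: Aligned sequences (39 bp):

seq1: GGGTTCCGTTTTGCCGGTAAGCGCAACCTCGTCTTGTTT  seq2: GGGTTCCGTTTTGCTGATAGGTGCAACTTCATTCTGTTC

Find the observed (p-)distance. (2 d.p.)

0.23

The sequences differ at 9 of 39 positions (sites 15, 17, 20, 22, 28, 31, 33, 34, 39).
p = 9/39 = 0.230769… ≈ 0.23 (to 2 d.p.).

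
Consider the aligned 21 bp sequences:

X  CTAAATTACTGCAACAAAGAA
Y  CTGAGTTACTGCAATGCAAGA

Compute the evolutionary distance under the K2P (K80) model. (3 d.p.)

0.508

Of 21 sites, 6 differences are transitions and 1 are transversions, so P = 6/21 ≈ 0.285714 and Q = 1/21 ≈ 0.047619.
Under the Kimura two-parameter model, d = −½ ln(1 − 2P − Q) − ¼ ln(1 − 2Q).
1 − 2P − Q = 0.380953, giving −½ ln(0.380953) = 0.482540.
1 − 2Q = 0.904762, giving −¼ ln(0.904762) = 0.025021.
d = 0.482540 + 0.025021 = 0.507561.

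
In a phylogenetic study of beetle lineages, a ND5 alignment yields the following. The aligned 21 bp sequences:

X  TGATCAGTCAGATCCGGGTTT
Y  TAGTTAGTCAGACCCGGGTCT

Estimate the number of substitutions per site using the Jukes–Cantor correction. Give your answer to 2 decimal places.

The sequences differ at 5 of 21 sites (2, 3, 5, 13, 20), so p = 5/21 ≈ 0.238095.
d = −(3/4) ln(1 − 4p/3) = −0.75 ln(1 − 0.31746) = −0.75 ln(0.68254)
  = −0.75 × (-0.381934) = 0.286451 substitutions/site.

0.29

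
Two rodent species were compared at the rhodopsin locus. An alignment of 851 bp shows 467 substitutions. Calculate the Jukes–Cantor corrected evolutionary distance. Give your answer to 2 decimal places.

p = 467/851 ≈ 0.548766.
d = −(3/4) ln(1 − 4p/3) = −0.75 ln(1 − 0.731688) = −0.75 ln(0.268312)
  = −0.75 × (-1.315605) = 0.986704 substitutions/site.

0.99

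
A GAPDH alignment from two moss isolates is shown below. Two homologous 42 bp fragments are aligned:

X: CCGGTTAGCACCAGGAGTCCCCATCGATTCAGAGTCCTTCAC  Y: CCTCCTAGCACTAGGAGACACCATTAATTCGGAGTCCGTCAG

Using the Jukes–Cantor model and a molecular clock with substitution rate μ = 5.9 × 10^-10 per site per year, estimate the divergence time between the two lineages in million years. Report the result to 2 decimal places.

273.03

The sequences differ at 11 of 42 sites, so p = 11/42 ≈ 0.261905.
d = −(3/4) ln(1 − 4p/3) = −0.75 ln(1 − 0.349207) = −0.75 ln(0.650793)
  = −0.75 × (-0.429564) = 0.322173 substitutions/site.
Under a molecular clock d = 2μt, so t = d/(2μ) = 0.322173 / (2 × 5.9 × 10^-10) = 273.03 million years.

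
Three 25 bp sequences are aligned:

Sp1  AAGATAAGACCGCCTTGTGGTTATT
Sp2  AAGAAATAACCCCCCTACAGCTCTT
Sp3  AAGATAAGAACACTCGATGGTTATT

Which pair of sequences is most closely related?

Sp1–Sp2: 10/25 differ, p = 0.400, d = 0.572.
Sp1–Sp3: 6/25 differ, p = 0.240, d = 0.289.
Sp2–Sp3: 11/25 differ, p = 0.440, d = 0.663.
The smallest distance is between Sp1 and Sp3.

Sp1 and Sp3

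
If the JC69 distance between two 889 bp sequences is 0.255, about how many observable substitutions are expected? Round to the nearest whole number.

Invert JC69: p = (3/4)(1 − e^(−4d/3)) = 0.75 × (1 − e^(-0.34)) = 0.75 × (1 − 0.711770) = 0.216173.
Expected differing sites = pL ≈ 0.216173 × 889 = 192.177797 ≈ 192.

192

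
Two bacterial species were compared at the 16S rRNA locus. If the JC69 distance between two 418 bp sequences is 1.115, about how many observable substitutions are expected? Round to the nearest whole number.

Invert JC69: p = (3/4)(1 − e^(−4d/3)) = 0.75 × (1 − e^(-1.486667)) = 0.75 × (1 − 0.226125) = 0.580406.
Expected differing sites = pL ≈ 0.580406 × 418 = 242.609708 ≈ 243.

243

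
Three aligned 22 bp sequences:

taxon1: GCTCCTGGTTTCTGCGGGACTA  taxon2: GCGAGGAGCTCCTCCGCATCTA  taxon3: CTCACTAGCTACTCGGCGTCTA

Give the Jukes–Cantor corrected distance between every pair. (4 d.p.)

taxon1–taxon2: 11/22 sites differ → p = 0.5, d = −0.75 ln(1 − 0.666667) = 0.823960 ≈ 0.8240.
taxon1–taxon3: 11/22 sites differ → p = 0.5, d = −0.75 ln(1 − 0.666667) = 0.823960 ≈ 0.8240.
taxon2–taxon3: 8/22 sites differ → p ≈ 0.363636, d = −0.75 ln(1 − 0.484848) = 0.497470 ≈ 0.4975.

d(taxon1,taxon2) = 0.8240, d(taxon1,taxon3) = 0.8240, d(taxon2,taxon3) = 0.4975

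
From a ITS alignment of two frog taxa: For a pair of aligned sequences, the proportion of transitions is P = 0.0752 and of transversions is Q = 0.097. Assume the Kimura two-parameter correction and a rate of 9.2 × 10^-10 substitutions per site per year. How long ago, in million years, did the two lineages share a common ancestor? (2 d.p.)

106.54

Under the Kimura two-parameter model, d = −½ ln(1 − 2P − Q) − ¼ ln(1 − 2Q).
1 − 2P − Q = 0.7526, giving −½ ln(0.7526) = 0.142111.
1 − 2Q = 0.806, giving −¼ ln(0.806) = 0.053918.
d = 0.142111 + 0.053918 = 0.196029.
Under a molecular clock d = 2μt, so t = d/(2μ) = 0.196029 / (2 × 9.2 × 10^-10) = 106.54 million years.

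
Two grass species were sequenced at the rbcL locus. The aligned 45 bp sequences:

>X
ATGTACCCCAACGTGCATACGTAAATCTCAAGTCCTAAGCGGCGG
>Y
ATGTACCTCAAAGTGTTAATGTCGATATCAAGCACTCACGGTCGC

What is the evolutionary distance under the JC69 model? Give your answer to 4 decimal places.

The sequences differ at 16 of 45 sites, so p = 16/45 ≈ 0.355556.
d = −(3/4) ln(1 − 4p/3) = −0.75 ln(1 − 0.474075) = −0.75 ln(0.525925)
  = −0.75 × (-0.642597) = 0.481948 substitutions/site.

0.4819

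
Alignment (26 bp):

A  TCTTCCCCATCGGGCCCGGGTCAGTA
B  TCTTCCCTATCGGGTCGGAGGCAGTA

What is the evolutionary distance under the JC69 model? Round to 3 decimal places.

The sequences differ at 5 of 26 sites (8, 15, 17, 19, 21), so p = 5/26 ≈ 0.192308.
d = −(3/4) ln(1 − 4p/3) = −0.75 ln(1 − 0.256411) = −0.75 ln(0.743589)
  = −0.75 × (-0.296267) = 0.222200 substitutions/site.

0.222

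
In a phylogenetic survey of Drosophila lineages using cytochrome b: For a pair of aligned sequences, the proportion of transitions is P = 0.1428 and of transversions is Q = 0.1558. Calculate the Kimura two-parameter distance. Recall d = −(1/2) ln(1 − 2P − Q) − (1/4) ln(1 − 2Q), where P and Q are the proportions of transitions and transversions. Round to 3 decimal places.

Under the Kimura two-parameter model, d = −½ ln(1 − 2P − Q) − ¼ ln(1 − 2Q).
1 − 2P − Q = 0.5586, giving −½ ln(0.5586) = 0.291161.
1 − 2Q = 0.6884, giving −¼ ln(0.6884) = 0.093346.
d = 0.291161 + 0.093346 = 0.384507.

0.385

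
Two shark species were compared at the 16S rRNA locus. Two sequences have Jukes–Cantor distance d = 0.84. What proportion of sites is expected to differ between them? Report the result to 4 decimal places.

0.5053

p = (3/4)(1 − e^(−4d/3)) = 0.75 × (1 − e^(-1.12)) = 0.75 × (1 − 0.326280) = 0.505290.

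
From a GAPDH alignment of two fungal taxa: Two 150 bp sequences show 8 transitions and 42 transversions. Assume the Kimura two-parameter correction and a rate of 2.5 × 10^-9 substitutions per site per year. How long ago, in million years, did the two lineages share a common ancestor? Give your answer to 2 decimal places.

89.93

P = 8/150 ≈ 0.053333 and Q = 42/150 = 0.28.
Under the Kimura two-parameter model, d = −½ ln(1 − 2P − Q) − ¼ ln(1 − 2Q).
1 − 2P − Q = 0.613334, giving −½ ln(0.613334) = 0.244423.
1 − 2Q = 0.44, giving −¼ ln(0.44) = 0.205245.
d = 0.244423 + 0.205245 = 0.449668.
Under a molecular clock d = 2μt, so t = d/(2μ) = 0.449668 / (2 × 2.5 × 10^-9) = 89.93 million years.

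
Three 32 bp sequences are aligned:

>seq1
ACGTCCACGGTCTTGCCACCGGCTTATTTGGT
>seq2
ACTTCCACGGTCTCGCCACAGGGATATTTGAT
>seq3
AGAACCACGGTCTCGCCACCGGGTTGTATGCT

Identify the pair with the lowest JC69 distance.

seq1 and seq2

seq1–seq2: 6/32 differ, p = 0.188, d = 0.216.
seq1–seq3: 8/32 differ, p = 0.250, d = 0.304.
seq2–seq3: 8/32 differ, p = 0.250, d = 0.304.
The smallest distance is between seq1 and seq2.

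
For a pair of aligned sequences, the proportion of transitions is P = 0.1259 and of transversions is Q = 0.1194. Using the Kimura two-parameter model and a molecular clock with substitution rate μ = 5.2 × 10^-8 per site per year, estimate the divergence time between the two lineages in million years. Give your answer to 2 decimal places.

Under the Kimura two-parameter model, d = −½ ln(1 − 2P − Q) − ¼ ln(1 − 2Q).
1 − 2P − Q = 0.6288, giving −½ ln(0.6288) = 0.231971.
1 − 2Q = 0.7612, giving −¼ ln(0.7612) = 0.068215.
d = 0.231971 + 0.068215 = 0.300186.
Under a molecular clock d = 2μt, so t = d/(2μ) = 0.300186 / (2 × 5.2 × 10^-8) = 2.89 million years.

2.89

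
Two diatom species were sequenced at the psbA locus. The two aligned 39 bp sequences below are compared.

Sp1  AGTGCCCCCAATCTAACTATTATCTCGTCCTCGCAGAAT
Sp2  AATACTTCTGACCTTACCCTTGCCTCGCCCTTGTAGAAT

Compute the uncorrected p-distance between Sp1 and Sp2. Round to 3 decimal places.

0.385

The sequences differ at 15 of 39 positions.
p = 15/39 = 0.384615… ≈ 0.385 (to 3 d.p.).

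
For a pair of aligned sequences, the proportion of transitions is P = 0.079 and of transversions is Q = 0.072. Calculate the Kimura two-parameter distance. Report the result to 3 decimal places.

0.170

Under the Kimura two-parameter model, d = −½ ln(1 − 2P − Q) − ¼ ln(1 − 2Q).
1 − 2P − Q = 0.77, giving −½ ln(0.77) = 0.130682.
1 − 2Q = 0.856, giving −¼ ln(0.856) = 0.038871.
d = 0.130682 + 0.038871 = 0.169553.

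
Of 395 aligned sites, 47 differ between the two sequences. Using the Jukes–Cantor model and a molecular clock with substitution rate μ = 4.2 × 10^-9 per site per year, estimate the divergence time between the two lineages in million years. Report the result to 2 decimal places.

p = 47/395 ≈ 0.118987.
d = −(3/4) ln(1 − 4p/3) = −0.75 ln(1 − 0.158649) = −0.75 ln(0.841351)
  = −0.75 × (-0.172746) = 0.129560 substitutions/site.
Under a molecular clock d = 2μt, so t = d/(2μ) = 0.129560 / (2 × 4.2 × 10^-9) = 15.42 million years.

15.42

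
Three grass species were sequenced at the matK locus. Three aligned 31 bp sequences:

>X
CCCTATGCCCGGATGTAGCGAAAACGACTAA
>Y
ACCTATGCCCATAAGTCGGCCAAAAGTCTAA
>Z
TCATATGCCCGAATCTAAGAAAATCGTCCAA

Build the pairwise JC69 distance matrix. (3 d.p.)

d(X,Y) = 0.422, d(X,Z) = 0.422, d(Y,Z) = 0.614

X–Y: 10/31 sites differ → p ≈ 0.322581, d = −0.75 ln(1 − 0.430108) = 0.421731 ≈ 0.422.
X–Z: 10/31 sites differ → p ≈ 0.322581, d = −0.75 ln(1 − 0.430108) = 0.421731 ≈ 0.422.
Y–Z: 13/31 sites differ → p ≈ 0.419355, d = −0.75 ln(1 − 0.55914) = 0.614271 ≈ 0.614.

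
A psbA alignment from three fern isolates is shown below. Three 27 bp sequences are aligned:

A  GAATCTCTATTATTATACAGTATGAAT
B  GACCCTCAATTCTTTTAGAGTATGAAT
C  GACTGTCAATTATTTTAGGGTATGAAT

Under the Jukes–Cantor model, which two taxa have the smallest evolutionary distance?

B and C

A–B: 6/27 differ, p = 0.222, d = 0.264.
A–C: 6/27 differ, p = 0.222, d = 0.264.
B–C: 4/27 differ, p = 0.148, d = 0.165.
The smallest distance is between B and C.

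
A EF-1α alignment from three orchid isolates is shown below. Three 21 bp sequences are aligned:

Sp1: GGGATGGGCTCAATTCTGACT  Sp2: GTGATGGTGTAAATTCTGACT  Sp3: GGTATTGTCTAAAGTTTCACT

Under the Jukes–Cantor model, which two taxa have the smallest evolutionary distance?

Sp1 and Sp2

Sp1–Sp2: 4/21 differ, p = 0.190, d = 0.220.
Sp1–Sp3: 7/21 differ, p = 0.333, d = 0.441.
Sp2–Sp3: 7/21 differ, p = 0.333, d = 0.441.
The smallest distance is between Sp1 and Sp2.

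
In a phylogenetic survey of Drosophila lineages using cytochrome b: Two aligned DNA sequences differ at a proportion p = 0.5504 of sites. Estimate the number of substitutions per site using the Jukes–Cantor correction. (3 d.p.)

d = −(3/4) ln(1 − 4p/3) = −0.75 ln(1 − 0.733867) = −0.75 ln(0.266133)
  = −0.75 × (-1.323759) = 0.992819 substitutions/site.

0.993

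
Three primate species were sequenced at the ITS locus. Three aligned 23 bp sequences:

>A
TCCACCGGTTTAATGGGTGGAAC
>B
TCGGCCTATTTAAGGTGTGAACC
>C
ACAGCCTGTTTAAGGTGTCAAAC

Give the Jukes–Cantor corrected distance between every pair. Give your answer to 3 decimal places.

d(A,B) = 0.467, d(A,C) = 0.467, d(B,C) = 0.257

A–B: 8/23 sites differ → p ≈ 0.347826, d = −0.75 ln(1 − 0.463768) = 0.467391 ≈ 0.467.
A–C: 8/23 sites differ → p ≈ 0.347826, d = −0.75 ln(1 − 0.463768) = 0.467391 ≈ 0.467.
B–C: 5/23 sites differ → p ≈ 0.217391, d = −0.75 ln(1 − 0.289855) = 0.256715 ≈ 0.257.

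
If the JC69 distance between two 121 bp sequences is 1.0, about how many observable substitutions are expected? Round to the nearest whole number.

67

Invert JC69: p = (3/4)(1 − e^(−4d/3)) = 0.75 × (1 − e^(-1.333333)) = 0.75 × (1 − 0.263597) = 0.552302.
Expected differing sites = pL ≈ 0.552302 × 121 = 66.828542 ≈ 67.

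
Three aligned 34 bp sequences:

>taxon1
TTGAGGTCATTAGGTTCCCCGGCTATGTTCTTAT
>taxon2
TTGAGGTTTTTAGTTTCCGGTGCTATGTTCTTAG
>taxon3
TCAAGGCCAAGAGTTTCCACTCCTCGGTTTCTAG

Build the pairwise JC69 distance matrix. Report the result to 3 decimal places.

taxon1–taxon2: 7/34 sites differ → p ≈ 0.205882, d = −0.75 ln(1 − 0.274509) = 0.240680 ≈ 0.241.
taxon1–taxon3: 14/34 sites differ → p ≈ 0.411765, d = −0.75 ln(1 − 0.54902) = 0.597249 ≈ 0.597.
taxon2–taxon3: 14/34 sites differ → p ≈ 0.411765, d = −0.75 ln(1 − 0.54902) = 0.597249 ≈ 0.597.

d(taxon1,taxon2) = 0.241, d(taxon1,taxon3) = 0.597, d(taxon2,taxon3) = 0.597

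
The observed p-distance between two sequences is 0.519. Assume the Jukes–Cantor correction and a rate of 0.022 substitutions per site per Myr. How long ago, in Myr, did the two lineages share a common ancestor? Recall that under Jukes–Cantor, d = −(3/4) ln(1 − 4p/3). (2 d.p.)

20.07

d = −(3/4) ln(1 − 4p/3) = −0.75 ln(1 − 0.692) = −0.75 ln(0.308)
  = −0.75 × (-1.177655) = 0.883241 substitutions/site.
Under a molecular clock d = 2μt, so t = d/(2μ) = 0.883241 / (2 × 0.022) = 20.07 Myr.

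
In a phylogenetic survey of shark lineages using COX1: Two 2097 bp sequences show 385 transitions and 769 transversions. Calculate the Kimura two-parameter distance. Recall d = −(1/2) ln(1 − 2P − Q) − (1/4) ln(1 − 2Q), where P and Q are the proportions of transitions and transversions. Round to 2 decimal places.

0.99

P = 385/2097 ≈ 0.183596 and Q = 769/2097 ≈ 0.366714.
Under the Kimura two-parameter model, d = −½ ln(1 − 2P − Q) − ¼ ln(1 − 2Q).
1 − 2P − Q = 0.266094, giving −½ ln(0.266094) = 0.661953.
1 − 2Q = 0.266572, giving −¼ ln(0.266572) = 0.330528.
d = 0.661953 + 0.330528 = 0.992481.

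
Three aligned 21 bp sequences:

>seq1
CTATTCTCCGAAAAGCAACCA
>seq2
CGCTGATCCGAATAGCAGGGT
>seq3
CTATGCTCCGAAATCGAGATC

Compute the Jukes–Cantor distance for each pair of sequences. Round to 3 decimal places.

d(seq1,seq2) = 0.635, d(seq1,seq3) = 0.532, d(seq2,seq3) = 0.756

seq1–seq2: 9/21 sites differ → p ≈ 0.428571, d = −0.75 ln(1 − 0.571428) = 0.635472 ≈ 0.635.
seq1–seq3: 8/21 sites differ → p ≈ 0.380952, d = −0.75 ln(1 − 0.507936) = 0.531860 ≈ 0.532.
seq2–seq3: 10/21 sites differ → p ≈ 0.47619, d = −0.75 ln(1 − 0.63492) = 0.755729 ≈ 0.756.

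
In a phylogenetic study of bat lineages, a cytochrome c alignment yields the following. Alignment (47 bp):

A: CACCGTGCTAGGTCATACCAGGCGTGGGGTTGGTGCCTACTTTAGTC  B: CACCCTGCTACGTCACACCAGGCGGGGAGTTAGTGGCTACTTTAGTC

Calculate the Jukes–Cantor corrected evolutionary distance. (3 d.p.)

0.166

The sequences differ at 7 of 47 sites (5, 11, 16, 25, 28, 32, 36), so p = 7/47 ≈ 0.148936.
d = −(3/4) ln(1 − 4p/3) = −0.75 ln(1 − 0.198581) = −0.75 ln(0.801419)
  = −0.75 × (-0.221371) = 0.166028 substitutions/site.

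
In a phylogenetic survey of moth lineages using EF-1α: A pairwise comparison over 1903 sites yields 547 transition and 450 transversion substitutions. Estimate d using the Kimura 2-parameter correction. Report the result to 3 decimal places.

P = 547/1903 ≈ 0.287441 and Q = 450/1903 ≈ 0.236469.
Under the Kimura two-parameter model, d = −½ ln(1 − 2P − Q) − ¼ ln(1 − 2Q).
1 − 2P − Q = 0.188649, giving −½ ln(0.188649) = 0.833934.
1 − 2Q = 0.527062, giving −¼ ln(0.527062) = 0.160109.
d = 0.833934 + 0.160109 = 0.994043.

0.994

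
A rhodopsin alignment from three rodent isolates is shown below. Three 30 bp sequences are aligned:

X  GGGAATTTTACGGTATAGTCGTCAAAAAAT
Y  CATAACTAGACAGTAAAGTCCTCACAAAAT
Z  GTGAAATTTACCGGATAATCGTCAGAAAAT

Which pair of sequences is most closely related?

X–Y: 10/30 differ, p = 0.333, d = 0.441.
X–Z: 6/30 differ, p = 0.200, d = 0.233.
Y–Z: 12/30 differ, p = 0.400, d = 0.572.
The smallest distance is between X and Z.

X and Z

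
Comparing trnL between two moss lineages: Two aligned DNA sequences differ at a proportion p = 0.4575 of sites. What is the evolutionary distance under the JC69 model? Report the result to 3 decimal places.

0.706

d = −(3/4) ln(1 − 4p/3) = −0.75 ln(1 − 0.61) = −0.75 ln(0.39)
  = −0.75 × (-0.941609) = 0.706207 substitutions/site.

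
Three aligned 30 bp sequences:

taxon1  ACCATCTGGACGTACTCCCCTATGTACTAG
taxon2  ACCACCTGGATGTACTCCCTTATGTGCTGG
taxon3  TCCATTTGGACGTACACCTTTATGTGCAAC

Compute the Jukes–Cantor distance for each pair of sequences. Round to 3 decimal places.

taxon1–taxon2: 5/30 sites differ → p ≈ 0.166667, d = −0.75 ln(1 − 0.222223) = 0.188487 ≈ 0.188.
taxon1–taxon3: 8/30 sites differ → p ≈ 0.266667, d = −0.75 ln(1 − 0.355556) = 0.329526 ≈ 0.330.
taxon2–taxon3: 9/30 sites differ → p = 0.3, d = −0.75 ln(1 − 0.4) = 0.383119 ≈ 0.383.

d(taxon1,taxon2) = 0.188, d(taxon1,taxon3) = 0.330, d(taxon2,taxon3) = 0.383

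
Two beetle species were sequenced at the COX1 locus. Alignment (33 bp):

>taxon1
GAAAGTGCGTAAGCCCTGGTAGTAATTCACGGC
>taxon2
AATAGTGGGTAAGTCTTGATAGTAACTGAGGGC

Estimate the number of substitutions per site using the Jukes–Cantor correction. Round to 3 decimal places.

0.339

The sequences differ at 9 of 33 sites (1, 3, 8, 14, 16, 19, 26, 28, 30), so p = 9/33 ≈ 0.272727.
d = −(3/4) ln(1 − 4p/3) = −0.75 ln(1 − 0.363636) = −0.75 ln(0.636364)
  = −0.75 × (-0.451985) = 0.338989 substitutions/site.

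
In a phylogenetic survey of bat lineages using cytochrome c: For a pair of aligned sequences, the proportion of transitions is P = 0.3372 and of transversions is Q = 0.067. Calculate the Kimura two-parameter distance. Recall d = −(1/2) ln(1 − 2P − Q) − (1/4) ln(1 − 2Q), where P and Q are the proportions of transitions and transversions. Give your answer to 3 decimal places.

0.712

Under the Kimura two-parameter model, d = −½ ln(1 − 2P − Q) − ¼ ln(1 − 2Q).
1 − 2P − Q = 0.2586, giving −½ ln(0.2586) = 0.676236.
1 − 2Q = 0.866, giving −¼ ln(0.866) = 0.035968.
d = 0.676236 + 0.035968 = 0.712204.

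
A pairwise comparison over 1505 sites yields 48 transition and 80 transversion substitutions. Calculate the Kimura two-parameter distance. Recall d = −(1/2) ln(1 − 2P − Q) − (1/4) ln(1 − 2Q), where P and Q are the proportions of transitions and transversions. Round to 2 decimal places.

0.09

P = 48/1505 ≈ 0.031894 and Q = 80/1505 ≈ 0.053156.
Under the Kimura two-parameter model, d = −½ ln(1 − 2P − Q) − ¼ ln(1 − 2Q).
1 − 2P − Q = 0.883056, giving −½ ln(0.883056) = 0.062183.
1 − 2Q = 0.893688, giving −¼ ln(0.893688) = 0.028100.
d = 0.062183 + 0.028100 = 0.090283.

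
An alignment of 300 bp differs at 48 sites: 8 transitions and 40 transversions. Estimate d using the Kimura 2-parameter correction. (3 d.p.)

0.181

P = 8/300 ≈ 0.026667 and Q = 40/300 ≈ 0.133333.
Under the Kimura two-parameter model, d = −½ ln(1 − 2P − Q) − ¼ ln(1 − 2Q).
1 − 2P − Q = 0.813333, giving −½ ln(0.813333) = 0.103307.
1 − 2Q = 0.733334, giving −¼ ln(0.733334) = 0.077539.
d = 0.103307 + 0.077539 = 0.180846.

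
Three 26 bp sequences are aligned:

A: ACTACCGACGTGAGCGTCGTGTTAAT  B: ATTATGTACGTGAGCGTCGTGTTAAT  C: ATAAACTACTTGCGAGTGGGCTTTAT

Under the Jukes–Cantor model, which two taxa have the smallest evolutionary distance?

A and B

A–B: 4/26 differ, p = 0.154, d = 0.172.
A–C: 11/26 differ, p = 0.423, d = 0.623.
B–C: 10/26 differ, p = 0.385, d = 0.539.
The smallest distance is between A and B.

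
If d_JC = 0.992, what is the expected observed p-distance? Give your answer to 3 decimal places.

0.550

p = (3/4)(1 − e^(−4d/3)) = 0.75 × (1 − e^(-1.322667)) = 0.75 × (1 − 0.266424) = 0.550182.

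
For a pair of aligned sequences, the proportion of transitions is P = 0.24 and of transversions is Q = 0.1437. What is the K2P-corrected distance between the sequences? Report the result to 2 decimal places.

Under the Kimura two-parameter model, d = −½ ln(1 − 2P − Q) − ¼ ln(1 − 2Q).
1 − 2P − Q = 0.3763, giving −½ ln(0.3763) = 0.488684.
1 − 2Q = 0.7126, giving −¼ ln(0.7126) = 0.084709.
d = 0.488684 + 0.084709 = 0.573393.

0.57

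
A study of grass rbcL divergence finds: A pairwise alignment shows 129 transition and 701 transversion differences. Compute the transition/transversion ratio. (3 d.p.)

R = 129/701 = 0.184022… ≈ 0.184 (to 3 d.p.).

0.184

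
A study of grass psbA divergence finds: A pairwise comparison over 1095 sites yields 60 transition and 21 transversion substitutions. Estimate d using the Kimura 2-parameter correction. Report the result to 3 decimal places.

P = 60/1095 ≈ 0.054795 and Q = 21/1095 ≈ 0.019178.
Under the Kimura two-parameter model, d = −½ ln(1 − 2P − Q) − ¼ ln(1 − 2Q).
1 − 2P − Q = 0.871232, giving −½ ln(0.871232) = 0.068923.
1 − 2Q = 0.961644, giving −¼ ln(0.961644) = 0.009778.
d = 0.068923 + 0.009778 = 0.078701.

0.079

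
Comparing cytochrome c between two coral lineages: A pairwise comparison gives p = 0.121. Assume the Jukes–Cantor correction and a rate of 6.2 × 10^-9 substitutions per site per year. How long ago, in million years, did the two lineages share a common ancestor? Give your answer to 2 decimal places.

d = −(3/4) ln(1 − 4p/3) = −0.75 ln(1 − 0.161333) = −0.75 ln(0.838667)
  = −0.75 × (-0.175942) = 0.131957 substitutions/site.
Under a molecular clock d = 2μt, so t = d/(2μ) = 0.131957 / (2 × 6.2 × 10^-9) = 10.64 million years.

10.64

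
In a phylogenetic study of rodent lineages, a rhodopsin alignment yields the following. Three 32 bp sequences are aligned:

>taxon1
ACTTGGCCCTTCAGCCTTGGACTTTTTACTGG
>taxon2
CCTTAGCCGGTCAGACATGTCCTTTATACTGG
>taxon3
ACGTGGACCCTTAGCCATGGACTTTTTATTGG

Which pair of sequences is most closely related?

taxon1 and taxon3

taxon1–taxon2: 9/32 differ, p = 0.281, d = 0.353.
taxon1–taxon3: 6/32 differ, p = 0.188, d = 0.216.
taxon2–taxon3: 12/32 differ, p = 0.375, d = 0.520.
The smallest distance is between taxon1 and taxon3.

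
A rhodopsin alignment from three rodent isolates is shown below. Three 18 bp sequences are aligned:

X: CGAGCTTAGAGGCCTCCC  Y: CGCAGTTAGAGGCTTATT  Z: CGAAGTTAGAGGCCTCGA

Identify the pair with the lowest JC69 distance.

X–Y: 7/18 differ, p = 0.389, d = 0.548.
X–Z: 4/18 differ, p = 0.222, d = 0.264.
Y–Z: 5/18 differ, p = 0.278, d = 0.347.
The smallest distance is between X and Z.

X and Z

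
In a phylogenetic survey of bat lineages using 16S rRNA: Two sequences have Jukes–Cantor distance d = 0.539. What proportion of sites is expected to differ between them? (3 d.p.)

0.384

p = (3/4)(1 − e^(−4d/3)) = 0.75 × (1 − e^(-0.718667)) = 0.75 × (1 − 0.487402) = 0.384449.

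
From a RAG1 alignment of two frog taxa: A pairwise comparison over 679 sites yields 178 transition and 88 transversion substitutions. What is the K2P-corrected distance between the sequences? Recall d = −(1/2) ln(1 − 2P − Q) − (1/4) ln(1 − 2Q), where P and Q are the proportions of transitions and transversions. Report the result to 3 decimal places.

P = 178/679 ≈ 0.26215 and Q = 88/679 ≈ 0.129602.
Under the Kimura two-parameter model, d = −½ ln(1 − 2P − Q) − ¼ ln(1 − 2Q).
1 − 2P − Q = 0.346098, giving −½ ln(0.346098) = 0.530517.
1 − 2Q = 0.740796, giving −¼ ln(0.740796) = 0.075007.
d = 0.530517 + 0.075007 = 0.605524.

0.606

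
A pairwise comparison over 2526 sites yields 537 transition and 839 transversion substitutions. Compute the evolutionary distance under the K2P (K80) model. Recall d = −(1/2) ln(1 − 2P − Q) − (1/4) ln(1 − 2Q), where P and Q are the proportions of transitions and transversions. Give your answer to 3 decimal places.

0.981

P = 537/2526 ≈ 0.212589 and Q = 839/2526 ≈ 0.332146.
Under the Kimura two-parameter model, d = −½ ln(1 − 2P − Q) − ¼ ln(1 − 2Q).
1 − 2P − Q = 0.242676, giving −½ ln(0.242676) = 0.708014.
1 − 2Q = 0.335708, giving −¼ ln(0.335708) = 0.272878.
d = 0.708014 + 0.272878 = 0.980892.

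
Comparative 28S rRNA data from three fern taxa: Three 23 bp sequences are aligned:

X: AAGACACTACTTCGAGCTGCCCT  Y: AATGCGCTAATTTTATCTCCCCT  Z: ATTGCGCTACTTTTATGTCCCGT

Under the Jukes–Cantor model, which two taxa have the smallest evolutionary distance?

Y and Z

X–Y: 8/23 differ, p = 0.348, d = 0.467.
X–Z: 10/23 differ, p = 0.435, d = 0.650.
Y–Z: 4/23 differ, p = 0.174, d = 0.198.
The smallest distance is between Y and Z.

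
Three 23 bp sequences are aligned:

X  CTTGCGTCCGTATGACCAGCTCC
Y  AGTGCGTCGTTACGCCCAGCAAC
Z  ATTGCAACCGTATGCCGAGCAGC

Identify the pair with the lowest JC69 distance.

X–Y: 8/23 differ, p = 0.348, d = 0.467.
X–Z: 7/23 differ, p = 0.304, d = 0.390.
Y–Z: 8/23 differ, p = 0.348, d = 0.467.
The smallest distance is between X and Z.

X and Z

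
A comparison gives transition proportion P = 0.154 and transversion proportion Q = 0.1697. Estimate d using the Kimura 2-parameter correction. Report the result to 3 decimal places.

Under the Kimura two-parameter model, d = −½ ln(1 − 2P − Q) − ¼ ln(1 − 2Q).
1 − 2P − Q = 0.5223, giving −½ ln(0.5223) = 0.324757.
1 − 2Q = 0.6606, giving −¼ ln(0.6606) = 0.103652.
d = 0.324757 + 0.103652 = 0.428409.

0.428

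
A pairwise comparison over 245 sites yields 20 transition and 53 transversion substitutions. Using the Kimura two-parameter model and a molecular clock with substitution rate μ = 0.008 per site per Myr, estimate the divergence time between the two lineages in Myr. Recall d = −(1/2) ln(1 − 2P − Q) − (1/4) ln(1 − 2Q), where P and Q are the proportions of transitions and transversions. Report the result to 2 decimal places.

23.77

P = 20/245 ≈ 0.081633 and Q = 53/245 ≈ 0.216327.
Under the Kimura two-parameter model, d = −½ ln(1 − 2P − Q) − ¼ ln(1 − 2Q).
1 − 2P − Q = 0.620407, giving −½ ln(0.620407) = 0.238690.
1 − 2Q = 0.567346, giving −¼ ln(0.567346) = 0.141696.
d = 0.238690 + 0.141696 = 0.380386.
Under a molecular clock d = 2μt, so t = d/(2μ) = 0.380386 / (2 × 0.008) = 23.77 Myr.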